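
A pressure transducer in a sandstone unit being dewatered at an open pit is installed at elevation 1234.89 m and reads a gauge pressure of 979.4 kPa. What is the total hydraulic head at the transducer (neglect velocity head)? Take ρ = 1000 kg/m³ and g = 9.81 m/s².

h ≈ 1334.73 m

ψ = P/(ρg) = 979.4×1000 / (1000 × 9.81) = 99.84 m.
h = z + ψ = 1234.89 + 99.84 = 1334.73 m.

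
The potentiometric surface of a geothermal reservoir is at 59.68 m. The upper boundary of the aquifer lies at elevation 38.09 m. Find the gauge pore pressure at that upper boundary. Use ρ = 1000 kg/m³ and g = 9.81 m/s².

P ≈ 212 kPa

Pressure head at the aquifer top: ψ = h − z = 59.68 − 38.09 = 21.59 m.
P = ρgψ = 1000 × 9.81 × 21.59 = 211798 Pa ≈ 212 kPa.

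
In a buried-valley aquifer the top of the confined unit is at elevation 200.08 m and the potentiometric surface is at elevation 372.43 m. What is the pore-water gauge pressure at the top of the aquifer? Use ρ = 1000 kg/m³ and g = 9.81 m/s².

Pressure head at the aquifer top: ψ = h − z = 372.43 − 200.08 = 172.35 m.
P = ρgψ = 1000 × 9.81 × 172.35 = 1690754 Pa ≈ 1690 kPa.

P ≈ 1690 kPa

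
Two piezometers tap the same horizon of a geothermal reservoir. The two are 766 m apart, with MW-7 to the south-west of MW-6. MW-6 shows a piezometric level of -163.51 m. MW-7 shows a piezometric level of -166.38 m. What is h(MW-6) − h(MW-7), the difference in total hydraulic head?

Δh ≈ 2.87 m

Total head at MW-6: h = -163.51 m (water level in the piezometer is the total head).
Total head at MW-7: h = -166.38 m (water level in the piezometer is the total head).
Head difference: h(MW-6) − h(MW-7) = -163.51 − (-166.38) = 2.87 m.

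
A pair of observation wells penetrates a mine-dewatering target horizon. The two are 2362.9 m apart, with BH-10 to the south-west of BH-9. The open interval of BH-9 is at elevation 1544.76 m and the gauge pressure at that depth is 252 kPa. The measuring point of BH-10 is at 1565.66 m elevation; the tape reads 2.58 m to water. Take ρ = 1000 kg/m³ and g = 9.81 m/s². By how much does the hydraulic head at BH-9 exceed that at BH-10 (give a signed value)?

Δh ≈ 7.37 m

Pressure head at BH-9: ψ = P/(ρg) = 252×1000 / (1000 × 9.81) = 25.69 m.
Total head at BH-9: h = z + ψ = 1544.76 + 25.69 = 1570.45 m.
Total head at BH-10: h = 1565.66 − 2.58 = 1563.08 m.
Head difference: h(BH-9) − h(BH-10) = 1570.45 − 1563.08 = 7.37 m.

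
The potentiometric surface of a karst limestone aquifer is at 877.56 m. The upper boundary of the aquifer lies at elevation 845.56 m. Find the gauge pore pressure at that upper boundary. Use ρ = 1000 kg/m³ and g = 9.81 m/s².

P ≈ 314 kPa

Pressure head at the aquifer top: ψ = h − z = 877.56 − 845.56 = 32.00 m.
P = ρgψ = 1000 × 9.81 × 32.00 = 313920 Pa ≈ 314 kPa.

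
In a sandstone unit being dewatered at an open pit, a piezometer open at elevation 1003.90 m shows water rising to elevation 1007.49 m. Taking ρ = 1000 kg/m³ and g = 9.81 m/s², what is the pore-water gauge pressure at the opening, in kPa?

P ≈ 35.2 kPa

Pressure head ψ = h − z = 1007.49 − 1003.90 = 3.59 m.
P = ρgψ = 1000 × 9.81 × 3.59 = 35218 Pa ≈ 35.2 kPa.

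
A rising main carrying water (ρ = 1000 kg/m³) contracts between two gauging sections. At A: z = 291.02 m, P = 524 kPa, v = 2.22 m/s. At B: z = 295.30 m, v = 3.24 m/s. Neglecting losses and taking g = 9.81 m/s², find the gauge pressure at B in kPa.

Pressure head at A: ψ₁ = P₁/(ρg) = 524×1000 / (1000 × 9.81) = 53.41 m.
Velocity heads: v₁²/2g = 2.22²/19.62 = 0.251 m; v₂²/2g = 3.24²/19.62 = 0.535 m.
Total head H = z₁ + ψ₁ + v₁²/2g = 291.02 + 53.41 + 0.251 = 344.68 m.
ψ₂ = H − z₂ − v₂²/2g = 344.68 − 295.30 − 0.535 = 48.84 m.
P₂ = ρgψ₂ = 1000 × 9.81 × 48.84 ≈ 479 kPa.

P₂ ≈ 479 kPa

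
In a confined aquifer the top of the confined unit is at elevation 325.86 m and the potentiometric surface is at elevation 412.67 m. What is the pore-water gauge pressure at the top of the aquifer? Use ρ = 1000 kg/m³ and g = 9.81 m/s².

P ≈ 852 kPa

Pressure head at the aquifer top: ψ = h − z = 412.67 − 325.86 = 86.81 m.
P = ρgψ = 1000 × 9.81 × 86.81 = 851606 Pa ≈ 852 kPa.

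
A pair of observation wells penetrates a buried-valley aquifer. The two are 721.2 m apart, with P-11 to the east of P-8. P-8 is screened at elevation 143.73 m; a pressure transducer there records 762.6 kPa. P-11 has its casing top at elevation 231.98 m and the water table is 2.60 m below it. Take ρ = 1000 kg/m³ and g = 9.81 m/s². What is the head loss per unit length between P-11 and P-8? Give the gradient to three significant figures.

Pressure head at P-8: ψ = P/(ρg) = 762.6×1000 / (1000 × 9.81) = 77.74 m.
Total head at P-8: h = z + ψ = 143.73 + 77.74 = 221.47 m.
Total head at P-11: h = 231.98 − 2.60 = 229.38 m.
Head difference: h(P-8) − h(P-11) = 221.47 − 229.38 = -7.91 m.
Hydraulic gradient: i = |Δh| / L = 7.91 / 721.2 = 0.0110.

i ≈ 0.0110 m/m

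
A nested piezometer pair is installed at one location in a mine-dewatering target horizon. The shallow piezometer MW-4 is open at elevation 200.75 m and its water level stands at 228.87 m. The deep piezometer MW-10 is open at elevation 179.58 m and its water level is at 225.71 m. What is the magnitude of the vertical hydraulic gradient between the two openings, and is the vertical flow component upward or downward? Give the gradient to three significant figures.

Total head at MW-4: h = 228.87 m (water level in the standpipe).
Total head at MW-10: h = 225.71 m.
Δh = h(MW-4) − h(MW-10) = 228.87 − 225.71 = 3.16 m.
Vertical separation Δz = 200.75 − 179.58 = 21.17 m.
|i_v| = |Δh| / Δz = 3.16 / 21.17 = 0.149.
Head is higher in the shallow piezometer, so vertical flow is downward (recharge condition).

|i_v| ≈ 0.149; vertical flow is downward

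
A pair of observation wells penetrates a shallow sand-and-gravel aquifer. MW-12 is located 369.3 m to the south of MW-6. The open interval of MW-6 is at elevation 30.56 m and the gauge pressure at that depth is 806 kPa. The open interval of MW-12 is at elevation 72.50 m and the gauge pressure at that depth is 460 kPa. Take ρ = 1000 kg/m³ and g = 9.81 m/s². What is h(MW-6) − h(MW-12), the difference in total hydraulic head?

Pressure head at MW-6: ψ = P/(ρg) = 806×1000 / (1000 × 9.81) = 82.16 m.
Total head at MW-6: h = z + ψ = 30.56 + 82.16 = 112.72 m.
Pressure head at MW-12: ψ = P/(ρg) = 460×1000 / (1000 × 9.81) = 46.89 m.
Total head at MW-12: h = z + ψ = 72.50 + 46.89 = 119.39 m.
Head difference: h(MW-6) − h(MW-12) = 112.72 − 119.39 = -6.67 m.

Δh ≈ -6.67 m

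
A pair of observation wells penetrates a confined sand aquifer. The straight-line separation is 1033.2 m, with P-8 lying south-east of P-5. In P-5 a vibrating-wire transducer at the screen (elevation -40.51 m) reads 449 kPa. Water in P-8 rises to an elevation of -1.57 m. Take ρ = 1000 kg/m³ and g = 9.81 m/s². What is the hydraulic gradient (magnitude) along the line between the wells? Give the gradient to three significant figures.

Pressure head at P-5: ψ = P/(ρg) = 449×1000 / (1000 × 9.81) = 45.77 m.
Total head at P-5: h = z + ψ = -40.51 + 45.77 = 5.26 m.
Total head at P-8: h = -1.57 m (water level in the piezometer is the total head).
Head difference: h(P-5) − h(P-8) = 5.26 − (-1.57) = 6.83 m.
Hydraulic gradient: i = |Δh| / L = 6.83 / 1033.2 = 0.00661.

i ≈ 0.00661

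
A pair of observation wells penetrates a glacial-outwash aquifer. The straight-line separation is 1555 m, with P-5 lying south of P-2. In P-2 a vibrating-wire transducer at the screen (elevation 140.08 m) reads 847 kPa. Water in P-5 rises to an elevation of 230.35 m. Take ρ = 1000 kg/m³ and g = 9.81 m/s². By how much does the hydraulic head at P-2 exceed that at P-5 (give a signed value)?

Δh ≈ -3.93 m

Pressure head at P-2: ψ = P/(ρg) = 847×1000 / (1000 × 9.81) = 86.34 m.
Total head at P-2: h = z + ψ = 140.08 + 86.34 = 226.42 m.
Total head at P-5: h = 230.35 m (water level in the piezometer is the total head).
Head difference: h(P-2) − h(P-5) = 226.42 − 230.35 = -3.93 m.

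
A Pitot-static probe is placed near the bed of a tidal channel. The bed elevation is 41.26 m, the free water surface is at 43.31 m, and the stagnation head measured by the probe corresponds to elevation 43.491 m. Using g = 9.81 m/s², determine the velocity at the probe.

v ≈ 1.88 m/s

Near the bed, under hydrostatic conditions, the piezometric head (z + ψ) equals the free-surface elevation, 43.31 m.
Velocity head = total − piezometric = 43.491 − 43.31 = 0.181 m.
v = √(2g·h_v) = √(2 × 9.81 × 0.181) = 1.88 m/s.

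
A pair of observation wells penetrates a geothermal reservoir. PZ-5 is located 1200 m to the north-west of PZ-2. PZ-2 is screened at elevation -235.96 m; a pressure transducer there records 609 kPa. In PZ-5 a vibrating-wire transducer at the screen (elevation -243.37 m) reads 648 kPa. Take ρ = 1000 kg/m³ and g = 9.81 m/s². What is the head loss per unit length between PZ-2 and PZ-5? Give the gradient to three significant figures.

i ≈ 0.00286 m/m

Pressure head at PZ-2: ψ = P/(ρg) = 609×1000 / (1000 × 9.81) = 62.08 m.
Total head at PZ-2: h = z + ψ = -235.96 + 62.08 = -173.88 m.
Pressure head at PZ-5: ψ = P/(ρg) = 648×1000 / (1000 × 9.81) = 66.06 m.
Total head at PZ-5: h = z + ψ = -243.37 + 66.06 = -177.31 m.
Head difference: h(PZ-2) − h(PZ-5) = -173.88 − (-177.31) = 3.43 m.
Hydraulic gradient: i = |Δh| / L = 3.43 / 1200 = 0.00286.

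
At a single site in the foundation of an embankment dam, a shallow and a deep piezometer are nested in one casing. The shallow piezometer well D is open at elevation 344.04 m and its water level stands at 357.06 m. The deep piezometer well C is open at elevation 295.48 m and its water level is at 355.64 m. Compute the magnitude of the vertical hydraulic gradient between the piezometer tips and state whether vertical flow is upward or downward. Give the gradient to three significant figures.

|i_v| ≈ 0.0292; vertical flow is downward

Total head at well D: h = 357.06 m (water level in the standpipe).
Total head at well C: h = 355.64 m.
Δh = h(well D) − h(well C) = 357.06 − 355.64 = 1.42 m.
Vertical separation Δz = 344.04 − 295.48 = 48.56 m.
|i_v| = |Δh| / Δz = 1.42 / 48.56 = 0.0292.
Head is higher in the shallow piezometer, so vertical flow is downward (recharge condition).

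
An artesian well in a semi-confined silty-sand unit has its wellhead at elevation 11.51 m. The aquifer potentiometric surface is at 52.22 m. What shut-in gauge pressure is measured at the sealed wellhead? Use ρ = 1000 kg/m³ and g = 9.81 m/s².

Head above the cap: Δh = 52.22 − 11.51 = 40.71 m.
P = ρgΔh = 1000 × 9.81 × 40.71 = 399365 Pa ≈ 399 kPa.

P ≈ 399 kPa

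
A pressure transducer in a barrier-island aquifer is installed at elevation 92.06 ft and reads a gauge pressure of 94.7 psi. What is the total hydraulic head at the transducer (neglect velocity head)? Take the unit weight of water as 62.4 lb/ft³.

h ≈ 310.60 ft

ψ = 144·P/γ = 144 × 94.7 / 62.4 = 218.54 ft.
h = z + ψ = 92.06 + 218.54 = 310.60 ft.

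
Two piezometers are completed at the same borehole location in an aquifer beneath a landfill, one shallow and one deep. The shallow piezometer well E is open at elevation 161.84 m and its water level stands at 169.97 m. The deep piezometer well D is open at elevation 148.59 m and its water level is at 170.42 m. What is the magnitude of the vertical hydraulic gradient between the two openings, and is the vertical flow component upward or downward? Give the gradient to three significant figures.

Total head at well E: h = 169.97 m (water level in the standpipe).
Total head at well D: h = 170.42 m.
Δh = h(well E) − h(well D) = 169.97 − 170.42 = -0.45 m.
Vertical separation Δz = 161.84 − 148.59 = 13.25 m.
|i_v| = |Δh| / Δz = 0.45 / 13.25 = 0.0340.
Head is higher in the deep piezometer, so vertical flow is upward (discharge condition).

|i_v| ≈ 0.0340; vertical flow is upward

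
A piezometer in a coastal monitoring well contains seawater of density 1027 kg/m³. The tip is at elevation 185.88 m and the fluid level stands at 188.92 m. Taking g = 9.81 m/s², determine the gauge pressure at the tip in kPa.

P ≈ 30.6 kPa

Pressure head ψ = h − z = 188.92 − 185.88 = 3.04 m.
P = ρgψ = 1027 × 9.81 × 3.04 = 30628 Pa ≈ 30.6 kPa.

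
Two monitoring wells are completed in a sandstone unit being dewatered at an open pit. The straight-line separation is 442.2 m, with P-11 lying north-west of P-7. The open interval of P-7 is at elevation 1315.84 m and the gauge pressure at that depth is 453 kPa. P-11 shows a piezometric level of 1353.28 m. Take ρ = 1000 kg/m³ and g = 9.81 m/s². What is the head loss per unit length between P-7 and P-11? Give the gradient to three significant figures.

i ≈ 0.0198 m/m

Pressure head at P-7: ψ = P/(ρg) = 453×1000 / (1000 × 9.81) = 46.18 m.
Total head at P-7: h = z + ψ = 1315.84 + 46.18 = 1362.02 m.
Total head at P-11: h = 1353.28 m (water level in the piezometer is the total head).
Head difference: h(P-7) − h(P-11) = 1362.02 − 1353.28 = 8.74 m.
Hydraulic gradient: i = |Δh| / L = 8.74 / 442.2 = 0.0198.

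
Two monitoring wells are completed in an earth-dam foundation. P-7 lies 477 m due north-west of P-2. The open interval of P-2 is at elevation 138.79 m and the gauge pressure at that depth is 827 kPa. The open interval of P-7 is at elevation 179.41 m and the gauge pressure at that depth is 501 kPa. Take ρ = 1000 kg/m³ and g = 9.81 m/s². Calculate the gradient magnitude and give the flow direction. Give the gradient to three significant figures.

Pressure head at P-2: ψ = P/(ρg) = 827×1000 / (1000 × 9.81) = 84.30 m.
Total head at P-2: h = z + ψ = 138.79 + 84.30 = 223.09 m.
Pressure head at P-7: ψ = P/(ρg) = 501×1000 / (1000 × 9.81) = 51.07 m.
Total head at P-7: h = z + ψ = 179.41 + 51.07 = 230.48 m.
Head difference: h(P-2) − h(P-7) = 223.09 − 230.48 = -7.39 m.
Hydraulic gradient: i = |Δh| / L = 7.39 / 477 = 0.0155.
Flow is from higher to lower head: from P-7 toward P-2, i.e. toward the south-east.

i ≈ 0.0155; groundwater flows toward the south-east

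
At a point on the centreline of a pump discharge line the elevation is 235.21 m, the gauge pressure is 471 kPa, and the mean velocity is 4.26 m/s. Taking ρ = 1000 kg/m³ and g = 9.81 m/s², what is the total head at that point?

Pressure head ψ = P/(ρg) = 471×1000 / (1000 × 9.81) = 48.01 m.
Velocity head = v²/(2g) = 4.26² / (2 × 9.81) = 0.925 m.
h = z + ψ + v²/(2g) = 235.21 + 48.01 + 0.925 = 284.15 m.

h ≈ 284.15 m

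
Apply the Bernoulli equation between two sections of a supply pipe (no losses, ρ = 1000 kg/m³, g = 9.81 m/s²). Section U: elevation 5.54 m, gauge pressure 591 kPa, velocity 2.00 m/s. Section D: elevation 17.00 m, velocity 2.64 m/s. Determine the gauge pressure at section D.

Pressure head at U: ψ₁ = P₁/(ρg) = 591×1000 / (1000 × 9.81) = 60.24 m.
Velocity heads: v₁²/2g = 2.00²/19.62 = 0.204 m; v₂²/2g = 2.64²/19.62 = 0.355 m.
Total head H = z₁ + ψ₁ + v₁²/2g = 5.54 + 60.24 + 0.204 = 65.98 m.
ψ₂ = H − z₂ − v₂²/2g = 65.98 − 17.00 − 0.355 = 48.63 m.
P₂ = ρgψ₂ = 1000 × 9.81 × 48.63 ≈ 477 kPa.

P₂ ≈ 477 kPa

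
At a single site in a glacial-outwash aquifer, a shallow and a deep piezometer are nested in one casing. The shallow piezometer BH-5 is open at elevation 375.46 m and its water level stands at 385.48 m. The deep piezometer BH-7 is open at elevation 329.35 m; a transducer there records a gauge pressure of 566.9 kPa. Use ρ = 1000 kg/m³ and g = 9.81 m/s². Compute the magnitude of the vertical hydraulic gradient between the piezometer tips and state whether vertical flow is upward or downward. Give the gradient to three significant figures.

|i_v| ≈ 0.0360; vertical flow is upward

Total head at BH-5: h = 385.48 m (water level in the standpipe).
Pressure head at BH-7: ψ = P/(ρg) = 566.9×1000 / (1000 × 9.81) = 57.79 m.
Total head at BH-7: h = z + ψ = 329.35 + 57.79 = 387.14 m.
Δh = h(BH-5) − h(BH-7) = 385.48 − 387.14 = -1.66 m.
Vertical separation Δz = 375.46 − 329.35 = 46.11 m.
|i_v| = |Δh| / Δz = 1.66 / 46.11 = 0.0360.
Head is higher in the deep piezometer, so vertical flow is upward (discharge condition).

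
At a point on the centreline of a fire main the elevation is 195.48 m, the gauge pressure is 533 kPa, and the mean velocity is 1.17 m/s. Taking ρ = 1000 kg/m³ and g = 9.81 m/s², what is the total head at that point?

h ≈ 249.88 m

Pressure head ψ = P/(ρg) = 533×1000 / (1000 × 9.81) = 54.33 m.
Velocity head = v²/(2g) = 1.17² / (2 × 9.81) = 0.070 m.
h = z + ψ + v²/(2g) = 195.48 + 54.33 + 0.070 = 249.88 m.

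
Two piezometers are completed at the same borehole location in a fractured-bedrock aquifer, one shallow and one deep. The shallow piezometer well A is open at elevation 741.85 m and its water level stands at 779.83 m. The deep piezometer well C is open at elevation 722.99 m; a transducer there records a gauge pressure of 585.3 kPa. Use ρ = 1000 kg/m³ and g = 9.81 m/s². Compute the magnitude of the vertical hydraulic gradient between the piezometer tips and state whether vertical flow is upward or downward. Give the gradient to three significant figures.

Total head at well A: h = 779.83 m (water level in the standpipe).
Pressure head at well C: ψ = P/(ρg) = 585.3×1000 / (1000 × 9.81) = 59.66 m.
Total head at well C: h = z + ψ = 722.99 + 59.66 = 782.65 m.
Δh = h(well A) − h(well C) = 779.83 − 782.65 = -2.82 m.
Vertical separation Δz = 741.85 − 722.99 = 18.86 m.
|i_v| = |Δh| / Δz = 2.82 / 18.86 = 0.150.
Head is higher in the deep piezometer, so vertical flow is upward (discharge condition).

|i_v| ≈ 0.150; vertical flow is upward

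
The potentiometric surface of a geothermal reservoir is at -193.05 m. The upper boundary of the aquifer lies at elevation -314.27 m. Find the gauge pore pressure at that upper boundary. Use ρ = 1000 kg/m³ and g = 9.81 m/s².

Pressure head at the aquifer top: ψ = h − z = -193.05 − (-314.27) = 121.22 m.
P = ρgψ = 1000 × 9.81 × 121.22 = 1189168 Pa ≈ 1190 kPa.

P ≈ 1190 kPa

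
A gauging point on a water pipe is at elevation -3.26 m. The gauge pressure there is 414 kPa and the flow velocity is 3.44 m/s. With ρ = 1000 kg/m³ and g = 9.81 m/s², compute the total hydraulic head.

h ≈ 39.54 m

Pressure head ψ = P/(ρg) = 414×1000 / (1000 × 9.81) = 42.20 m.
Velocity head = v²/(2g) = 3.44² / (2 × 9.81) = 0.603 m.
h = z + ψ + v²/(2g) = -3.26 + 42.20 + 0.603 = 39.54 m.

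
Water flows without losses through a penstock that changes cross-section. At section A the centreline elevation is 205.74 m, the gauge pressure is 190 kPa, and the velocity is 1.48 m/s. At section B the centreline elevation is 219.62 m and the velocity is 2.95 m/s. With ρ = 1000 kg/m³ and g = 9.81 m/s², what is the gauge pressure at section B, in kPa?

Pressure head at A: ψ₁ = P₁/(ρg) = 190×1000 / (1000 × 9.81) = 19.37 m.
Velocity heads: v₁²/2g = 1.48²/19.62 = 0.112 m; v₂²/2g = 2.95²/19.62 = 0.444 m.
Total head H = z₁ + ψ₁ + v₁²/2g = 205.74 + 19.37 + 0.112 = 225.22 m.
ψ₂ = H − z₂ − v₂²/2g = 225.22 − 219.62 − 0.444 = 5.16 m.
P₂ = ρgψ₂ = 1000 × 9.81 × 5.16 ≈ 50.6 kPa.

P₂ ≈ 50.6 kPa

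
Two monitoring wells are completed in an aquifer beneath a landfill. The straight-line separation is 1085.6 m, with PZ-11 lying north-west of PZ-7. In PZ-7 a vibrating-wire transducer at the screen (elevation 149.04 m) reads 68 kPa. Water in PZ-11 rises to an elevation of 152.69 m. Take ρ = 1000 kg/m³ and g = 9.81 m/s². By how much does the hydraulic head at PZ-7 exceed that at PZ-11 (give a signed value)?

Δh ≈ 3.28 m

Pressure head at PZ-7: ψ = P/(ρg) = 68×1000 / (1000 × 9.81) = 6.93 m.
Total head at PZ-7: h = z + ψ = 149.04 + 6.93 = 155.97 m.
Total head at PZ-11: h = 152.69 m (water level in the piezometer is the total head).
Head difference: h(PZ-7) − h(PZ-11) = 155.97 − 152.69 = 3.28 m.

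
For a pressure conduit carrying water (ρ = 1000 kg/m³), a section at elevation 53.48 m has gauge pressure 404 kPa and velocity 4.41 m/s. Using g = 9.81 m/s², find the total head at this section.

Pressure head ψ = P/(ρg) = 404×1000 / (1000 × 9.81) = 41.18 m.
Velocity head = v²/(2g) = 4.41² / (2 × 9.81) = 0.991 m.
h = z + ψ + v²/(2g) = 53.48 + 41.18 + 0.991 = 95.65 m.

h ≈ 95.65 m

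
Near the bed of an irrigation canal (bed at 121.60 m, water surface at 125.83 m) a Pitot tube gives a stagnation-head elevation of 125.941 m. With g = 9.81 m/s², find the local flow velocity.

Near the bed, under hydrostatic conditions, the piezometric head (z + ψ) equals the free-surface elevation, 125.83 m.
Velocity head = total − piezometric = 125.941 − 125.83 = 0.111 m.
v = √(2g·h_v) = √(2 × 9.81 × 0.111) = 1.48 m/s.

v ≈ 1.48 m/s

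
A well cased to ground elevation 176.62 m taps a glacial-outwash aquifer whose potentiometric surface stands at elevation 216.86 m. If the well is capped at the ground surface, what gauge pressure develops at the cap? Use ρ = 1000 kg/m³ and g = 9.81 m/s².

Head above the cap: Δh = 216.86 − 176.62 = 40.24 m.
P = ρgΔh = 1000 × 9.81 × 40.24 = 394754 Pa ≈ 395 kPa.

P ≈ 395 kPa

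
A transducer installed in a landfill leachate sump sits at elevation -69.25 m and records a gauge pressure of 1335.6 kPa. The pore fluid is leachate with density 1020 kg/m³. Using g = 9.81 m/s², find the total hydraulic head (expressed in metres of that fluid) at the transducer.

ψ = P/(ρg) = 1335.6×1000 / (1020 × 9.81) = 133.48 m.
h = z + ψ = -69.25 + 133.48 = 64.23 m.

h ≈ 64.23 m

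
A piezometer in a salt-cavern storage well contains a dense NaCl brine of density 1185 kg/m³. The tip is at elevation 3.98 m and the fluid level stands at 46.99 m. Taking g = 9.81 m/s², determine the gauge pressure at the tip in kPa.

P ≈ 500 kPa

Pressure head ψ = h − z = 46.99 − 3.98 = 43.01 m.
P = ρgψ = 1185 × 9.81 × 43.01 = 499985 Pa ≈ 500 kPa.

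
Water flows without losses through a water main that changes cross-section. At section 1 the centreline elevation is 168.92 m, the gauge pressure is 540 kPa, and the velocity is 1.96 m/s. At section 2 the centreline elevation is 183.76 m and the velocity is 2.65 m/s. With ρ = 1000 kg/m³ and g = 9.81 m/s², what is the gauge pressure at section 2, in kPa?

Pressure head at 1: ψ₁ = P₁/(ρg) = 540×1000 / (1000 × 9.81) = 55.05 m.
Velocity heads: v₁²/2g = 1.96²/19.62 = 0.196 m; v₂²/2g = 2.65²/19.62 = 0.358 m.
Total head H = z₁ + ψ₁ + v₁²/2g = 168.92 + 55.05 + 0.196 = 224.17 m.
ψ₂ = H − z₂ − v₂²/2g = 224.17 − 183.76 − 0.358 = 40.05 m.
P₂ = ρgψ₂ = 1000 × 9.81 × 40.05 ≈ 393 kPa.

P₂ ≈ 393 kPa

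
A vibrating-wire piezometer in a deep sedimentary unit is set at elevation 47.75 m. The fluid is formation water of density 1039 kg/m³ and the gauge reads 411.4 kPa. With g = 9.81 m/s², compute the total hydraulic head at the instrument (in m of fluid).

h ≈ 88.11 m

ψ = P/(ρg) = 411.4×1000 / (1039 × 9.81) = 40.36 m.
h = z + ψ = 47.75 + 40.36 = 88.11 m.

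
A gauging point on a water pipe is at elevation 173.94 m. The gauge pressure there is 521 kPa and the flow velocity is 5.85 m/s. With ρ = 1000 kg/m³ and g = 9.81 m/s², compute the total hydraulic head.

h ≈ 228.79 m

Pressure head ψ = P/(ρg) = 521×1000 / (1000 × 9.81) = 53.11 m.
Velocity head = v²/(2g) = 5.85² / (2 × 9.81) = 1.744 m.
h = z + ψ + v²/(2g) = 173.94 + 53.11 + 1.744 = 228.79 m.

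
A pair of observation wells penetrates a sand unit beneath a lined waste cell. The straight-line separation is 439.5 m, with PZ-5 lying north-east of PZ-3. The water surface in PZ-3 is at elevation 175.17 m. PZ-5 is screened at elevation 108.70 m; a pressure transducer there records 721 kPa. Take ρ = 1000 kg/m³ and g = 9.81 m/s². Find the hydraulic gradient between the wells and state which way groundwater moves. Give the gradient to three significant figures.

Total head at PZ-3: h = 175.17 m (water level in the piezometer is the total head).
Pressure head at PZ-5: ψ = P/(ρg) = 721×1000 / (1000 × 9.81) = 73.50 m.
Total head at PZ-5: h = z + ψ = 108.70 + 73.50 = 182.20 m.
Head difference: h(PZ-3) − h(PZ-5) = 175.17 − 182.20 = -7.03 m.
Hydraulic gradient: i = |Δh| / L = 7.03 / 439.5 = 0.0160.
Flow is from higher to lower head: from PZ-5 toward PZ-3, i.e. toward the south-west.

i ≈ 0.0160; groundwater flows toward the south-west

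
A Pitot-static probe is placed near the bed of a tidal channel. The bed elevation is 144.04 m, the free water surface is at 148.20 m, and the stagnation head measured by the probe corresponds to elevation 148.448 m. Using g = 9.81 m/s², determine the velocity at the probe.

Near the bed, under hydrostatic conditions, the piezometric head (z + ψ) equals the free-surface elevation, 148.20 m.
Velocity head = total − piezometric = 148.448 − 148.20 = 0.248 m.
v = √(2g·h_v) = √(2 × 9.81 × 0.248) = 2.21 m/s.

v ≈ 2.21 m/s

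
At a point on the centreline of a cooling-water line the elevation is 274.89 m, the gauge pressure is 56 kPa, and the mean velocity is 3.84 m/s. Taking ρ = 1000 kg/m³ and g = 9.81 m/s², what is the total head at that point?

Pressure head ψ = P/(ρg) = 56×1000 / (1000 × 9.81) = 5.71 m.
Velocity head = v²/(2g) = 3.84² / (2 × 9.81) = 0.752 m.
h = z + ψ + v²/(2g) = 274.89 + 5.71 + 0.752 = 281.35 m.

h ≈ 281.35 m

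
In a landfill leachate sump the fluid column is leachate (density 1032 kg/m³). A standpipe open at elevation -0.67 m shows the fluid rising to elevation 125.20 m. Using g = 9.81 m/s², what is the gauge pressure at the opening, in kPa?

P ≈ 1270 kPa

Pressure head ψ = h − z = 125.20 − (-0.67) = 125.87 m.
P = ρgψ = 1032 × 9.81 × 125.87 = 1274298 Pa ≈ 1270 kPa.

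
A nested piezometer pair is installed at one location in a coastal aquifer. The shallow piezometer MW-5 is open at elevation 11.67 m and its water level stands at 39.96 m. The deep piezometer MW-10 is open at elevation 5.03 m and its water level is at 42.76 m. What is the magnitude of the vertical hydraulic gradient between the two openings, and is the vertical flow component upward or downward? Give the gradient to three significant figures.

|i_v| ≈ 0.422; vertical flow is upward

Total head at MW-5: h = 39.96 m (water level in the standpipe).
Total head at MW-10: h = 42.76 m.
Δh = h(MW-5) − h(MW-10) = 39.96 − 42.76 = -2.80 m.
Vertical separation Δz = 11.67 − 5.03 = 6.64 m.
|i_v| = |Δh| / Δz = 2.80 / 6.64 = 0.422.
Head is higher in the deep piezometer, so vertical flow is upward (discharge condition).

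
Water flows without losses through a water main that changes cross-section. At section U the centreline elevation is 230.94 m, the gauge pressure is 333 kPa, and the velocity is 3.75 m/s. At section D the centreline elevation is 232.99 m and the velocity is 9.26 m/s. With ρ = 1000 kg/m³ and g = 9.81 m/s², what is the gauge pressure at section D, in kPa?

Pressure head at U: ψ₁ = P₁/(ρg) = 333×1000 / (1000 × 9.81) = 33.94 m.
Velocity heads: v₁²/2g = 3.75²/19.62 = 0.717 m; v₂²/2g = 9.26²/19.62 = 4.370 m.
Total head H = z₁ + ψ₁ + v₁²/2g = 230.94 + 33.94 + 0.717 = 265.60 m.
ψ₂ = H − z₂ − v₂²/2g = 265.60 − 232.99 − 4.370 = 28.24 m.
P₂ = ρgψ₂ = 1000 × 9.81 × 28.24 ≈ 277 kPa.

P₂ ≈ 277 kPa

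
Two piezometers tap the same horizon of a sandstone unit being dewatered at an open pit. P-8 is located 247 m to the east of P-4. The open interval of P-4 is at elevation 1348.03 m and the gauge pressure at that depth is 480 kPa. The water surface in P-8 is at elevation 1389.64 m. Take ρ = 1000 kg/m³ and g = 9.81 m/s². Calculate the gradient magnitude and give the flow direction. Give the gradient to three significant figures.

i ≈ 0.0296; groundwater flows toward the east

Pressure head at P-4: ψ = P/(ρg) = 480×1000 / (1000 × 9.81) = 48.93 m.
Total head at P-4: h = z + ψ = 1348.03 + 48.93 = 1396.96 m.
Total head at P-8: h = 1389.64 m (water level in the piezometer is the total head).
Head difference: h(P-4) − h(P-8) = 1396.96 − 1389.64 = 7.32 m.
Hydraulic gradient: i = |Δh| / L = 7.32 / 247 = 0.0296.
Flow is from higher to lower head: from P-4 toward P-8, i.e. toward the east.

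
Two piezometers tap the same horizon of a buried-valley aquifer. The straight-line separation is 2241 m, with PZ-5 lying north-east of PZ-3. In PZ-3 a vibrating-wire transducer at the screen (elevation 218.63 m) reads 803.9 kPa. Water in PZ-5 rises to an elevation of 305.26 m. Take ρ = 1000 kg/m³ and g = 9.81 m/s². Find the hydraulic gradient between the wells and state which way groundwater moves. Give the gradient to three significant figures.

i ≈ 0.00209; groundwater flows toward the south-west

Pressure head at PZ-3: ψ = P/(ρg) = 803.9×1000 / (1000 × 9.81) = 81.95 m.
Total head at PZ-3: h = z + ψ = 218.63 + 81.95 = 300.58 m.
Total head at PZ-5: h = 305.26 m (water level in the piezometer is the total head).
Head difference: h(PZ-3) − h(PZ-5) = 300.58 − 305.26 = -4.68 m.
Hydraulic gradient: i = |Δh| / L = 4.68 / 2241 = 0.00209.
Flow is from higher to lower head: from PZ-5 toward PZ-3, i.e. toward the south-west.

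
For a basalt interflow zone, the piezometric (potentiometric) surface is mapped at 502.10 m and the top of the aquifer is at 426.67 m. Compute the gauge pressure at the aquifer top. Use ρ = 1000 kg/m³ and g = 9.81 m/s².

P ≈ 740 kPa

Pressure head at the aquifer top: ψ = h − z = 502.10 − 426.67 = 75.43 m.
P = ρgψ = 1000 × 9.81 × 75.43 = 739968 Pa ≈ 740 kPa.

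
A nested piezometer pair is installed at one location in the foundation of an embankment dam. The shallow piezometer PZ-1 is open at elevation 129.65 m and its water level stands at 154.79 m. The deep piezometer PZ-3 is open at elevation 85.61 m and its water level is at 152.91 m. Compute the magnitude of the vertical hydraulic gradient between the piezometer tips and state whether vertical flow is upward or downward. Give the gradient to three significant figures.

|i_v| ≈ 0.0427; vertical flow is downward

Total head at PZ-1: h = 154.79 m (water level in the standpipe).
Total head at PZ-3: h = 152.91 m.
Δh = h(PZ-1) − h(PZ-3) = 154.79 − 152.91 = 1.88 m.
Vertical separation Δz = 129.65 − 85.61 = 44.04 m.
|i_v| = |Δh| / Δz = 1.88 / 44.04 = 0.0427.
Head is higher in the shallow piezometer, so vertical flow is downward (recharge condition).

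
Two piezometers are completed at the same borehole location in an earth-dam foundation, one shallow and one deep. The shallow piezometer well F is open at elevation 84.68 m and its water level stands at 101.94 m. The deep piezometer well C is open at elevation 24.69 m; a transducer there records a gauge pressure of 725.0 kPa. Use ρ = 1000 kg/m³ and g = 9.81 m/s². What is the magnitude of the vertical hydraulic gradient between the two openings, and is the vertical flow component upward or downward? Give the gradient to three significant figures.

|i_v| ≈ 0.0558; vertical flow is downward

Total head at well F: h = 101.94 m (water level in the standpipe).
Pressure head at well C: ψ = P/(ρg) = 725.0×1000 / (1000 × 9.81) = 73.90 m.
Total head at well C: h = z + ψ = 24.69 + 73.90 = 98.59 m.
Δh = h(well F) − h(well C) = 101.94 − 98.59 = 3.35 m.
Vertical separation Δz = 84.68 − 24.69 = 59.99 m.
|i_v| = |Δh| / Δz = 3.35 / 59.99 = 0.0558.
Head is higher in the shallow piezometer, so vertical flow is downward (recharge condition).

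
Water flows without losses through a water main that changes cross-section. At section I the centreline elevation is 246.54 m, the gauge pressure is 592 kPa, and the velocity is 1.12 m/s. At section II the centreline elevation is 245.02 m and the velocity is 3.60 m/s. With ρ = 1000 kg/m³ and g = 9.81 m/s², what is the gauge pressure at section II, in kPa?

Pressure head at I: ψ₁ = P₁/(ρg) = 592×1000 / (1000 × 9.81) = 60.35 m.
Velocity heads: v₁²/2g = 1.12²/19.62 = 0.064 m; v₂²/2g = 3.60²/19.62 = 0.661 m.
Total head H = z₁ + ψ₁ + v₁²/2g = 246.54 + 60.35 + 0.064 = 306.95 m.
ψ₂ = H − z₂ − v₂²/2g = 306.95 − 245.02 − 0.661 = 61.27 m.
P₂ = ρgψ₂ = 1000 × 9.81 × 61.27 ≈ 601 kPa.

P₂ ≈ 601 kPa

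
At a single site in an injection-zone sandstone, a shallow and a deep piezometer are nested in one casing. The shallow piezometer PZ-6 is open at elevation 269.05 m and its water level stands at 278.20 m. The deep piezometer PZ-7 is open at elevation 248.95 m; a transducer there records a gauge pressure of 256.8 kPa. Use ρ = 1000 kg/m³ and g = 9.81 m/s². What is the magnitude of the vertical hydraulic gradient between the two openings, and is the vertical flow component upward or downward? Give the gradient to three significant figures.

Total head at PZ-6: h = 278.20 m (water level in the standpipe).
Pressure head at PZ-7: ψ = P/(ρg) = 256.8×1000 / (1000 × 9.81) = 26.18 m.
Total head at PZ-7: h = z + ψ = 248.95 + 26.18 = 275.13 m.
Δh = h(PZ-6) − h(PZ-7) = 278.20 − 275.13 = 3.07 m.
Vertical separation Δz = 269.05 − 248.95 = 20.10 m.
|i_v| = |Δh| / Δz = 3.07 / 20.10 = 0.153.
Head is higher in the shallow piezometer, so vertical flow is downward (recharge condition).

|i_v| ≈ 0.153; vertical flow is downward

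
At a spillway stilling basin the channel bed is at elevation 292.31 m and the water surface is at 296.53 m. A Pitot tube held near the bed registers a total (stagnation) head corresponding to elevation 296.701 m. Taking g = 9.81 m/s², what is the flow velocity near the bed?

Near the bed, under hydrostatic conditions, the piezometric head (z + ψ) equals the free-surface elevation, 296.53 m.
Velocity head = total − piezometric = 296.701 − 296.53 = 0.171 m.
v = √(2g·h_v) = √(2 × 9.81 × 0.171) = 1.83 m/s.

v ≈ 1.83 m/s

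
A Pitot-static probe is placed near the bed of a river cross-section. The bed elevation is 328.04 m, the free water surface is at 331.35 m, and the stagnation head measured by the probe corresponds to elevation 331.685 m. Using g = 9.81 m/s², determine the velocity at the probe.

Near the bed, under hydrostatic conditions, the piezometric head (z + ψ) equals the free-surface elevation, 331.35 m.
Velocity head = total − piezometric = 331.685 − 331.35 = 0.335 m.
v = √(2g·h_v) = √(2 × 9.81 × 0.335) = 2.56 m/s.

v ≈ 2.56 m/s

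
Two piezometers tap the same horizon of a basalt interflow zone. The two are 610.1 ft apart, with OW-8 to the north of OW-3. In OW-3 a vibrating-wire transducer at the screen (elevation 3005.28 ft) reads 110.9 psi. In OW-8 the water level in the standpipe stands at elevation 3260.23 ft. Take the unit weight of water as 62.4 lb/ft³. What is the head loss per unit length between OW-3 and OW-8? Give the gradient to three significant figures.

Pressure head at OW-3: ψ = 144·P/γ = 144 × 110.9 / 62.4 = 255.92 ft.
Total head at OW-3: h = z + ψ = 3005.28 + 255.92 = 3261.20 ft.
Total head at OW-8: h = 3260.23 ft (water level in the piezometer is the total head).
Head difference: h(OW-3) − h(OW-8) = 3261.20 − 3260.23 = 0.97 ft.
Hydraulic gradient: i = |Δh| / L = 0.97 / 610.1 = 0.00159.

i ≈ 0.00159 ft/ft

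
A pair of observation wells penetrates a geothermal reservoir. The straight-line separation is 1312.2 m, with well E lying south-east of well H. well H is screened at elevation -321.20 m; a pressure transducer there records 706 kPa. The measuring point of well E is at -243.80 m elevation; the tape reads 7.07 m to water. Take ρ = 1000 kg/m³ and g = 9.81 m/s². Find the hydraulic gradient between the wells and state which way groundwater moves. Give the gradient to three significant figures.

Pressure head at well H: ψ = P/(ρg) = 706×1000 / (1000 × 9.81) = 71.97 m.
Total head at well H: h = z + ψ = -321.20 + 71.97 = -249.23 m.
Total head at well E: h = -243.80 − 7.07 = -250.87 m.
Head difference: h(well H) − h(well E) = -249.23 − (-250.87) = 1.64 m.
Hydraulic gradient: i = |Δh| / L = 1.64 / 1312.2 = 0.00125.
Flow is from higher to lower head: from well H toward well E, i.e. toward the south-east.

i ≈ 0.00125; groundwater flows toward the south-east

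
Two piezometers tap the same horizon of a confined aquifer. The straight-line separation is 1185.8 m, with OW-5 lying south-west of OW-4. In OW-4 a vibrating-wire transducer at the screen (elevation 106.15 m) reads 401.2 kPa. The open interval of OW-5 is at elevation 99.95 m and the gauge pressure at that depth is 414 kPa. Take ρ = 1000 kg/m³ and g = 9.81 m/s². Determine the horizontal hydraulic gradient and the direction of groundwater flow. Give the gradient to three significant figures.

i ≈ 0.00413; groundwater flows toward the south-west

Pressure head at OW-4: ψ = P/(ρg) = 401.2×1000 / (1000 × 9.81) = 40.90 m.
Total head at OW-4: h = z + ψ = 106.15 + 40.90 = 147.05 m.
Pressure head at OW-5: ψ = P/(ρg) = 414×1000 / (1000 × 9.81) = 42.20 m.
Total head at OW-5: h = z + ψ = 99.95 + 42.20 = 142.15 m.
Head difference: h(OW-4) − h(OW-5) = 147.05 − 142.15 = 4.90 m.
Hydraulic gradient: i = |Δh| / L = 4.90 / 1185.8 = 0.00413.
Flow is from higher to lower head: from OW-4 toward OW-5, i.e. toward the south-west.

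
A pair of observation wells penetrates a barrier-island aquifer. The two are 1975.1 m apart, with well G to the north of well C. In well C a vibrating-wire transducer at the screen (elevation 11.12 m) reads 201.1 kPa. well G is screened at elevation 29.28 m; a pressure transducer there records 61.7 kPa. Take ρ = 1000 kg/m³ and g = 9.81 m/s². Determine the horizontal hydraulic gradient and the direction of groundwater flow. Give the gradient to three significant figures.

Pressure head at well C: ψ = P/(ρg) = 201.1×1000 / (1000 × 9.81) = 20.50 m.
Total head at well C: h = z + ψ = 11.12 + 20.50 = 31.62 m.
Pressure head at well G: ψ = P/(ρg) = 61.7×1000 / (1000 × 9.81) = 6.29 m.
Total head at well G: h = z + ψ = 29.28 + 6.29 = 35.57 m.
Head difference: h(well C) − h(well G) = 31.62 − 35.57 = -3.95 m.
Hydraulic gradient: i = |Δh| / L = 3.95 / 1975.1 = 0.00200.
Flow is from higher to lower head: from well G toward well C, i.e. toward the south.

i ≈ 0.00200; groundwater flows toward the south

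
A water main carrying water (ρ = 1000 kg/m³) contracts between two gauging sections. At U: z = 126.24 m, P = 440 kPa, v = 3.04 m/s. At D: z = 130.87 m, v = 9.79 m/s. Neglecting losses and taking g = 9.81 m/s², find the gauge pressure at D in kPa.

P₂ ≈ 351 kPa

Pressure head at U: ψ₁ = P₁/(ρg) = 440×1000 / (1000 × 9.81) = 44.85 m.
Velocity heads: v₁²/2g = 3.04²/19.62 = 0.471 m; v₂²/2g = 9.79²/19.62 = 4.885 m.
Total head H = z₁ + ψ₁ + v₁²/2g = 126.24 + 44.85 + 0.471 = 171.56 m.
ψ₂ = H − z₂ − v₂²/2g = 171.56 − 130.87 − 4.885 = 35.80 m.
P₂ = ρgψ₂ = 1000 × 9.81 × 35.80 ≈ 351 kPa.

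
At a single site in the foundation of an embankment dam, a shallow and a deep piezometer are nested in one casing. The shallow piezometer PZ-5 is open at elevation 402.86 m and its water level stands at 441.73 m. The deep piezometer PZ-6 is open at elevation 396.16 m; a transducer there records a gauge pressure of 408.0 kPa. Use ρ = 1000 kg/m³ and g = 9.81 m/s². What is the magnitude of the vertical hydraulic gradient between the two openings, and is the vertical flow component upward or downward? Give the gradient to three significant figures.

|i_v| ≈ 0.594; vertical flow is downward

Total head at PZ-5: h = 441.73 m (water level in the standpipe).
Pressure head at PZ-6: ψ = P/(ρg) = 408.0×1000 / (1000 × 9.81) = 41.59 m.
Total head at PZ-6: h = z + ψ = 396.16 + 41.59 = 437.75 m.
Δh = h(PZ-5) − h(PZ-6) = 441.73 − 437.75 = 3.98 m.
Vertical separation Δz = 402.86 − 396.16 = 6.70 m.
|i_v| = |Δh| / Δz = 3.98 / 6.70 = 0.594.
Head is higher in the shallow piezometer, so vertical flow is downward (recharge condition).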